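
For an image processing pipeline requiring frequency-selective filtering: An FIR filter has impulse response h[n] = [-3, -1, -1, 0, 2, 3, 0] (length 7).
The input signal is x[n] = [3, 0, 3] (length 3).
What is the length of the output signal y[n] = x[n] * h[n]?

For linear convolution, the output length is:
len(y) = len(x) + len(h) - 1 = 3 + 7 - 1 = 9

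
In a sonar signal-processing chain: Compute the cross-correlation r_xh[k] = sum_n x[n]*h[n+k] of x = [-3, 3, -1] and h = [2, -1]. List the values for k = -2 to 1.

Both sequences indexed from 0 and zero outside their support.
Lags with overlap: k = -2 to 1.
  r_xh[-2] = x[2]*h[0] = -2
  r_xh[-1] = x[1]*h[0] + x[2]*h[1] = 7
  r_xh[0] = x[0]*h[0] + x[1]*h[1] = -9
  r_xh[1] = x[0]*h[1] = 3
r_xh = [-2, 7, -9, 3] (for k = -2, ..., 1)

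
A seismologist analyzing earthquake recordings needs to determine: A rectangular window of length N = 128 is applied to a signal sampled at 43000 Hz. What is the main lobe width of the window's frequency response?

For a rectangular window of length N,
the main lobe width in frequency is 2*f_s/N.
= 2*43000/128 = 5375/8 Hz
This determines the minimum frequency separation for resolving two sinusoids.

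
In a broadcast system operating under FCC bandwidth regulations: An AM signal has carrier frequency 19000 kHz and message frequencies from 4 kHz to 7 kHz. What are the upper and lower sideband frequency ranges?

Upper sideband (USB) = fc + [fm_low, fm_high] = 19000 + [4, 7] = [19004, 19007] kHz
Lower sideband (LSB) = fc - [fm_high, fm_low] = 19000 - [7, 4] = [18993, 18996] kHz
Total occupied spectrum: 18993 kHz to 19007 kHz (plus carrier at 19000 kHz)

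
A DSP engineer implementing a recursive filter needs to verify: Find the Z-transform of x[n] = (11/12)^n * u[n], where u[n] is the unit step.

The Z-transform of a^n * u[n] is z/(z-a) for |z| > |a|.
Here a = 11/12, so X(z) = z/(z - (11/12)) = 12z/(12z - 11)
ROC: |z| > 11/12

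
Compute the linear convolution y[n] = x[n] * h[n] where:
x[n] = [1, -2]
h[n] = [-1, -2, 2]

y[n] = sum_k x[k]*h[n-k]. Output length = len(x) + len(h) - 1 = 2 + 3 - 1 = 4.
y[0] = 1*-1 = -1
y[1] = -2*-1 + 1*-2 = 0
y[2] = -2*-2 + 1*2 = 6
y[3] = -2*2 = -4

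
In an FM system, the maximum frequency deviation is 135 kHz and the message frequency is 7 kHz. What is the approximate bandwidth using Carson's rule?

Carson's rule: BW = 2*(delta_f + f_m)
= 2*(135 + 7) kHz = 284 kHz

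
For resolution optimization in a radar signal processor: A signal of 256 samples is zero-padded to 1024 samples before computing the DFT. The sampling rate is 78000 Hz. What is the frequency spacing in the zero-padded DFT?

Original DFT: N = 256, resolution = f_s/N = 78000/256 = 4875/16 Hz
Zero-padded DFT: N = 1024, resolution = f_s/N = 78000/1024 = 4875/64 Hz
Zero-padding interpolates the spectrum (finer frequency grid)
but does NOT improve the true spectral resolution (ability to resolve close frequencies).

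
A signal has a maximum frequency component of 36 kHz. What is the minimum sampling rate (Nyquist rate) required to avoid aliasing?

By the Nyquist-Shannon sampling theorem,
the minimum sampling rate (Nyquist rate) must be at least 2 * f_max.
Nyquist rate = 2 * 36 kHz = 72 kHz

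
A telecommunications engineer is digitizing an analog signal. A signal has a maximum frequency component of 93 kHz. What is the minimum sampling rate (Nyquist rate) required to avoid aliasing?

By the Nyquist-Shannon sampling theorem,
the minimum sampling rate (Nyquist rate) must be at least 2 * f_max.
Nyquist rate = 2 * 93 kHz = 186 kHz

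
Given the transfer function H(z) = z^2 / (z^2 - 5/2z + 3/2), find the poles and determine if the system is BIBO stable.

Poles are roots of the denominator: z^2 - 5/2z + 3/2 = 0.
Quadratic formula: z = [-(-5/2) +/- sqrt((-5/2)^2 - 4*(3/2))] / 2
Discriminant = 25/4 - 6 = 1/4; sqrt = 1/2.
z = (5/2 +/- 1/2) / 2 => z = 3/2 or z = 1.
|p1| = 3/2, |p2| = 1.
For BIBO stability, all poles must lie inside the unit circle (|p| < 1).
System is UNSTABLE since at least one |p| >= 1.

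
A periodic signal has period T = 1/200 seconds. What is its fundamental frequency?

The fundamental frequency is the reciprocal of the period.
f = 1/T = 1/(1/200) = 200 Hz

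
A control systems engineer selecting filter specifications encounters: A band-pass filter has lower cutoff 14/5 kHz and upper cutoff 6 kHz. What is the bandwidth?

Bandwidth = f_high - f_low
= 6 kHz - 14/5 kHz = 16/5 kHz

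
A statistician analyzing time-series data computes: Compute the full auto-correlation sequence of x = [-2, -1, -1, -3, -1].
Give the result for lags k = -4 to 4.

r_xx[k] = sum_m x[m]*x[m+k], indexed from 0, for k = -4 to 4:
  r_xx[-4] = x[4]*x[0] = 2
  r_xx[-3] = x[3]*x[0] + x[4]*x[1] = 7
  r_xx[-2] = x[2]*x[0] + x[3]*x[1] + x[4]*x[2] = 6
  r_xx[-1] = x[1]*x[0] + x[2]*x[1] + x[3]*x[2] + x[4]*x[3] = 9
  r_xx[0] = x[0]*x[0] + x[1]*x[1] + x[2]*x[2] + x[3]*x[3] + x[4]*x[4] = 16
  r_xx[1] = x[0]*x[1] + x[1]*x[2] + x[2]*x[3] + x[3]*x[4] = 9
  r_xx[2] = x[0]*x[2] + x[1]*x[3] + x[2]*x[4] = 6
  r_xx[3] = x[0]*x[3] + x[1]*x[4] = 7
  r_xx[4] = x[0]*x[4] = 2
r_xx = [2, 7, 6, 9, 16, 9, 6, 7, 2]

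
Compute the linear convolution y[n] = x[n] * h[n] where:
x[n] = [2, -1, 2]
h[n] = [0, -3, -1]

y[n] = sum_k x[k]*h[n-k]. Output length = len(x) + len(h) - 1 = 3 + 3 - 1 = 5.
y[0] = 2*0 = 0
y[1] = -1*0 + 2*-3 = -6
y[2] = 2*0 + -1*-3 + 2*-1 = 1
y[3] = 2*-3 + -1*-1 = -5
y[4] = 2*-1 = -2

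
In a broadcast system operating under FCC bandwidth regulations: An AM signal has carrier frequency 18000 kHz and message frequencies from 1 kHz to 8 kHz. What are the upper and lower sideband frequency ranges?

Upper sideband (USB) = fc + [fm_low, fm_high] = 18000 + [1, 8] = [18001, 18008] kHz
Lower sideband (LSB) = fc - [fm_high, fm_low] = 18000 - [8, 1] = [17992, 17999] kHz
Total occupied spectrum: 17992 kHz to 18008 kHz (plus carrier at 18000 kHz)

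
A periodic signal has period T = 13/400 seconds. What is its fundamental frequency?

The fundamental frequency is the reciprocal of the period.
f = 1/T = 1/(13/400) = 400/13 Hz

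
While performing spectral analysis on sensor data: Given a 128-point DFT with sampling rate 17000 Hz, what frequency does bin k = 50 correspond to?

The frequency of DFT bin k is: f_k = k * f_s / N
f_50 = 50 * 17000 / 128 = 53125/8 Hz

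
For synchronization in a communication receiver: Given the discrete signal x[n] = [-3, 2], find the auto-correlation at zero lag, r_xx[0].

The auto-correlation at zero lag r_xx[0] equals the signal energy.
r_xx[0] = sum of x[n]^2 = (-3)^2 + 2^2
= 9 + 4 = 13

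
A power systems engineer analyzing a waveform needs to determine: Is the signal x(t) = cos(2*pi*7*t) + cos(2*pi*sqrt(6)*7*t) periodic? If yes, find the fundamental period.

f1 = 7 Hz, f2 = 7*sqrt(6) Hz
Ratio f2/f1 = sqrt(6), which is irrational.
Since the frequency ratio is irrational, no common period exists.
The signal is not periodic.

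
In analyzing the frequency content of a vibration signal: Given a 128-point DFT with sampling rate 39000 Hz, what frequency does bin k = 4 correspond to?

The frequency of DFT bin k is: f_k = k * f_s / N
f_4 = 4 * 39000 / 128 = 4875/4 Hz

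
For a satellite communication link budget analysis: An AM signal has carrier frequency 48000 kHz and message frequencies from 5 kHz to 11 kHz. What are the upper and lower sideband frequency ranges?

Upper sideband (USB) = fc + [fm_low, fm_high] = 48000 + [5, 11] = [48005, 48011] kHz
Lower sideband (LSB) = fc - [fm_high, fm_low] = 48000 - [11, 5] = [47989, 47995] kHz
Total occupied spectrum: 47989 kHz to 48011 kHz (plus carrier at 48000 kHz)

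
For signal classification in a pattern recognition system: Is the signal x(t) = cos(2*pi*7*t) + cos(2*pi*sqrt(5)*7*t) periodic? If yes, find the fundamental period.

f1 = 7 Hz, f2 = 7*sqrt(5) Hz
Ratio f2/f1 = sqrt(5), which is irrational.
Since the frequency ratio is irrational, no common period exists.
The signal is not periodic.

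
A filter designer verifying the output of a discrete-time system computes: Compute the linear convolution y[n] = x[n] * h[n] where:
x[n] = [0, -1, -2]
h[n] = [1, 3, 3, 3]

y[n] = sum_k x[k]*h[n-k]. Output length = len(x) + len(h) - 1 = 3 + 4 - 1 = 6.
y[0] = 0*1 = 0
y[1] = -1*1 + 0*3 = -1
y[2] = -2*1 + -1*3 + 0*3 = -5
y[3] = -2*3 + -1*3 + 0*3 = -9
y[4] = -2*3 + -1*3 = -9
y[5] = -2*3 = -6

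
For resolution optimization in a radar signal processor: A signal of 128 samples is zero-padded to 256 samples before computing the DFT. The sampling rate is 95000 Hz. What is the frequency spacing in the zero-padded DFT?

Original DFT: N = 128, resolution = f_s/N = 95000/128 = 11875/16 Hz
Zero-padded DFT: N = 256, resolution = f_s/N = 95000/256 = 11875/32 Hz
Zero-padding interpolates the spectrum (finer frequency grid)
but does NOT improve the true spectral resolution (ability to resolve close frequencies).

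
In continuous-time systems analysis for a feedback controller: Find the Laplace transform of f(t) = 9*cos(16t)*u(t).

Standard pair: cos(wt)*u(t) <-> s/(s^2+w^2)
With w = 16: L{9*cos(16t)*u(t)} = 9s/(s^2+256)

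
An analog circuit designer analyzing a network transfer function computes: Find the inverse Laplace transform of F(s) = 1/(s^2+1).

Standard pair: w/(s^2+w^2) <-> sin(wt)*u(t)
Recognize w^2 = 1, so w = 1; numerator 1 = 1*1.
f(t) = sin(t)*u(t)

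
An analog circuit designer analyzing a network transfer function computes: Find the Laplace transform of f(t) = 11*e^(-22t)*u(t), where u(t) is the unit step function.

Standard Laplace transform pair:
e^(-at)*u(t) <-> 1/(s+a)
With a = 22: L{11*e^(-22t)*u(t)} = 11/(s+22), ROC: Re(s) > -22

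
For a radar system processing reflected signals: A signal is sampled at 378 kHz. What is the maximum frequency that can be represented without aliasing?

The maximum frequency that can be represented without aliasing
is the Nyquist frequency: f_max = f_s / 2 = 378 kHz / 2 = 189 kHz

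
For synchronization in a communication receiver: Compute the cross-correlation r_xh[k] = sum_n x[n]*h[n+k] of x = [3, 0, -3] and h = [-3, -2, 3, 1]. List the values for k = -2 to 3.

Both sequences indexed from 0 and zero outside their support.
Lags with overlap: k = -2 to 3.
  r_xh[-2] = x[2]*h[0] = 9
  r_xh[-1] = x[1]*h[0] + x[2]*h[1] = 6
  r_xh[0] = x[0]*h[0] + x[1]*h[1] + x[2]*h[2] = -18
  r_xh[1] = x[0]*h[1] + x[1]*h[2] + x[2]*h[3] = -9
  r_xh[2] = x[0]*h[2] + x[1]*h[3] = 9
  r_xh[3] = x[0]*h[3] = 3
r_xh = [9, 6, -18, -9, 9, 3] (for k = -2, ..., 3)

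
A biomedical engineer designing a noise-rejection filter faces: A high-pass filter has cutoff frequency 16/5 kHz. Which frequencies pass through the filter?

A high-pass filter passes all frequencies above the cutoff frequency 16/5 kHz and attenuates lower frequencies.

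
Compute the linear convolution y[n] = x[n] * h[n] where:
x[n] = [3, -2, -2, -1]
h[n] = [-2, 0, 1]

y[n] = sum_k x[k]*h[n-k]. Output length = len(x) + len(h) - 1 = 4 + 3 - 1 = 6.
y[0] = 3*-2 = -6
y[1] = -2*-2 + 3*0 = 4
y[2] = -2*-2 + -2*0 + 3*1 = 7
y[3] = -1*-2 + -2*0 + -2*1 = 0
y[4] = -1*0 + -2*1 = -2
y[5] = -1*1 = -1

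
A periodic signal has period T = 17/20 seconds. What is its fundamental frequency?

The fundamental frequency is the reciprocal of the period.
f = 1/T = 1/(17/20) = 20/17 Hz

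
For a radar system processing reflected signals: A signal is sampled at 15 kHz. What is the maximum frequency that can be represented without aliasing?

The maximum frequency that can be represented without aliasing
is the Nyquist frequency: f_max = f_s / 2 = 15 kHz / 2 = 15/2 kHz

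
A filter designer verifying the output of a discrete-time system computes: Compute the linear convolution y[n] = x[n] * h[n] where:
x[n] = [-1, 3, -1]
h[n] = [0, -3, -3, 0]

y[n] = sum_k x[k]*h[n-k]. Output length = len(x) + len(h) - 1 = 3 + 4 - 1 = 6.
y[0] = -1*0 = 0
y[1] = 3*0 + -1*-3 = 3
y[2] = -1*0 + 3*-3 + -1*-3 = -6
y[3] = -1*-3 + 3*-3 + -1*0 = -6
y[4] = -1*-3 + 3*0 = 3
y[5] = -1*0 = 0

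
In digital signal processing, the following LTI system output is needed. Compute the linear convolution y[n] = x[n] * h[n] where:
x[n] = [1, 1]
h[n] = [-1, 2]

y[n] = sum_k x[k]*h[n-k]. Output length = len(x) + len(h) - 1 = 2 + 2 - 1 = 3.
y[0] = 1*-1 = -1
y[1] = 1*-1 + 1*2 = 1
y[2] = 1*2 = 2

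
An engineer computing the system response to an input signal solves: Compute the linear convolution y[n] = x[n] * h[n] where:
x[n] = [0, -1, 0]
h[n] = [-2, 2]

y[n] = sum_k x[k]*h[n-k]. Output length = len(x) + len(h) - 1 = 3 + 2 - 1 = 4.
y[0] = 0*-2 = 0
y[1] = -1*-2 + 0*2 = 2
y[2] = 0*-2 + -1*2 = -2
y[3] = 0*2 = 0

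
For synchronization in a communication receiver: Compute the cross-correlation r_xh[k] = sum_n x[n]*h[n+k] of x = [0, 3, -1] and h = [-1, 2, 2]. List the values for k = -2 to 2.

Both sequences indexed from 0 and zero outside their support.
Lags with overlap: k = -2 to 2.
  r_xh[-2] = x[2]*h[0] = 1
  r_xh[-1] = x[1]*h[0] + x[2]*h[1] = -5
  r_xh[0] = x[0]*h[0] + x[1]*h[1] + x[2]*h[2] = 4
  r_xh[1] = x[0]*h[1] + x[1]*h[2] = 6
  r_xh[2] = x[0]*h[2] = 0
r_xh = [1, -5, 4, 6, 0] (for k = -2, ..., 2)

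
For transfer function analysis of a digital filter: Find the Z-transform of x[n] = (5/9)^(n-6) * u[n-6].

Time-shifting property: if X(z) = Z{x[n]}, then Z{x[n-d]} = z^(-d) * X(z)
X(z) = z/(z - 5/9) for x[n] = (5/9)^n * u[n]
Z{x[n-6]} = z^(-6) * z/(z - 5/9) = z^(-5)/(z - 5/9)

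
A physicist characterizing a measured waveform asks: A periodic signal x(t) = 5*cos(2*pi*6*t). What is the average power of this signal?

Average power of A*cos(wt) is A^2/2.
P = 5^2 / 2 = 25/2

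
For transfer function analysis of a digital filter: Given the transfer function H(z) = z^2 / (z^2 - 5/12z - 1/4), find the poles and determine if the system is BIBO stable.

Poles are roots of the denominator: z^2 - 5/12z - 1/4 = 0.
Quadratic formula: z = [-(-5/12) +/- sqrt((-5/12)^2 - 4*(-1/4))] / 2
Discriminant = 25/144 + 1 = 169/144; sqrt = 13/12.
z = (5/12 +/- 13/12) / 2 => z = 3/4 or z = -1/3.
|p1| = 3/4, |p2| = 1/3.
For BIBO stability, all poles must lie inside the unit circle (|p| < 1).
System is STABLE since both |p| < 1.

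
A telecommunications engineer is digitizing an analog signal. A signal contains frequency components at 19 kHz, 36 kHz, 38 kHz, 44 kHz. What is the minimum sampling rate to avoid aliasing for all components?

The highest frequency component is f_max = 44 kHz.
Nyquist rate = 2 * f_max = 2 * 44 kHz = 88 kHz.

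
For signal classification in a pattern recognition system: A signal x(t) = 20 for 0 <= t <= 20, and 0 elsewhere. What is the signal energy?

Energy = integral of |x(t)|^2 dt over the signal duration
= 20^2 * 20 = 400 * 20 = 8000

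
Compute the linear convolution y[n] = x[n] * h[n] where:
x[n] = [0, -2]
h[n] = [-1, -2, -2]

y[n] = sum_k x[k]*h[n-k]. Output length = len(x) + len(h) - 1 = 2 + 3 - 1 = 4.
y[0] = 0*-1 = 0
y[1] = -2*-1 + 0*-2 = 2
y[2] = -2*-2 + 0*-2 = 4
y[3] = -2*-2 = 4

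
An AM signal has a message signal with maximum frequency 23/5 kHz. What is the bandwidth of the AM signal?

In AM (double-sideband), the bandwidth is twice the message frequency.
BW = 2 * f_m = 2 * 23/5 kHz = 46/5 kHz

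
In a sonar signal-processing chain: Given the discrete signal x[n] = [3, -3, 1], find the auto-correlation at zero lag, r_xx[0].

The auto-correlation at zero lag r_xx[0] equals the signal energy.
r_xx[0] = sum of x[n]^2 = 3^2 + (-3)^2 + 1^2
= 9 + 9 + 1 = 19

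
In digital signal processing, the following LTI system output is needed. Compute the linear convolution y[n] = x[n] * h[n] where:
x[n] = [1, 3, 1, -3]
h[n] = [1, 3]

y[n] = sum_k x[k]*h[n-k]. Output length = len(x) + len(h) - 1 = 4 + 2 - 1 = 5.
y[0] = 1*1 = 1
y[1] = 3*1 + 1*3 = 6
y[2] = 1*1 + 3*3 = 10
y[3] = -3*1 + 1*3 = 0
y[4] = -3*3 = -9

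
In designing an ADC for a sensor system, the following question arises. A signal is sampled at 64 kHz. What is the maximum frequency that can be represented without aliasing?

The maximum frequency that can be represented without aliasing
is the Nyquist frequency: f_max = f_s / 2 = 64 kHz / 2 = 32 kHz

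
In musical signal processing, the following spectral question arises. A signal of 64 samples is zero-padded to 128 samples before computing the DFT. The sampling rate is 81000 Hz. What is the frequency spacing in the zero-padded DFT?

Original DFT: N = 64, resolution = f_s/N = 81000/64 = 10125/8 Hz
Zero-padded DFT: N = 128, resolution = f_s/N = 81000/128 = 10125/16 Hz
Zero-padding interpolates the spectrum (finer frequency grid)
but does NOT improve the true spectral resolution (ability to resolve close frequencies).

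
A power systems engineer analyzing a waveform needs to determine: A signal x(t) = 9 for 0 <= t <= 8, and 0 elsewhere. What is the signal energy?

Energy = integral of |x(t)|^2 dt over the signal duration
= 9^2 * 8 = 81 * 8 = 648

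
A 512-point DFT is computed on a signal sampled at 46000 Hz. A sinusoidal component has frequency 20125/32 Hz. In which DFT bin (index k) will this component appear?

DFT frequency resolution = f_s/N = 46000/512 = 2875/32 Hz
Bin index k = f_signal / resolution = 20125/32 / 2875/32 = 7
The signal frequency 20125/32 Hz falls in DFT bin k = 7.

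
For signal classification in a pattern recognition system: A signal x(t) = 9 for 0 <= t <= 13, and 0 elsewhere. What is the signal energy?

Energy = integral of |x(t)|^2 dt over the signal duration
= 9^2 * 13 = 81 * 13 = 1053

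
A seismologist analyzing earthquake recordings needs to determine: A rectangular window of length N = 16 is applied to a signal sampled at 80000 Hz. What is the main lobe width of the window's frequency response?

For a rectangular window of length N,
the main lobe width in frequency is 2*f_s/N.
= 2*80000/16 = 10000 Hz
This determines the minimum frequency separation for resolving two sinusoids.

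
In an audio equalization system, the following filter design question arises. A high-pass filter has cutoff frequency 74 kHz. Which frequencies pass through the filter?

A high-pass filter passes all frequencies above the cutoff frequency 74 kHz and attenuates lower frequencies.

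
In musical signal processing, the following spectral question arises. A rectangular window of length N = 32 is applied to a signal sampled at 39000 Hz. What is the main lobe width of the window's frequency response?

For a rectangular window of length N,
the main lobe width in frequency is 2*f_s/N.
= 2*39000/32 = 4875/2 Hz
This determines the minimum frequency separation for resolving two sinusoids.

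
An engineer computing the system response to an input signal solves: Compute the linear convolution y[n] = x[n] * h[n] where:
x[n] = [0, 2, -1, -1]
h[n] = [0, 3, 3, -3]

y[n] = sum_k x[k]*h[n-k]. Output length = len(x) + len(h) - 1 = 4 + 4 - 1 = 7.
y[0] = 0*0 = 0
y[1] = 2*0 + 0*3 = 0
y[2] = -1*0 + 2*3 + 0*3 = 6
y[3] = -1*0 + -1*3 + 2*3 + 0*-3 = 3
y[4] = -1*3 + -1*3 + 2*-3 = -12
y[5] = -1*3 + -1*-3 = 0
y[6] = -1*-3 = 3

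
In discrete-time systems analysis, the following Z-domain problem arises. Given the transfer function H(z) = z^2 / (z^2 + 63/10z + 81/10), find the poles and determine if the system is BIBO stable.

Poles are roots of the denominator: z^2 + 63/10z + 81/10 = 0.
Quadratic formula: z = [-(63/10) +/- sqrt((63/10)^2 - 4*(81/10))] / 2
Discriminant = 3969/100 - 162/5 = 729/100; sqrt = 27/10.
z = (-63/10 +/- 27/10) / 2 => z = -9/5 or z = -9/2.
|p1| = 9/2, |p2| = 9/5.
For BIBO stability, all poles must lie inside the unit circle (|p| < 1).
System is UNSTABLE since at least one |p| >= 1.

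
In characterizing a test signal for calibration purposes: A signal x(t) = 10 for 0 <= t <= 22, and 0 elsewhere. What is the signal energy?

Energy = integral of |x(t)|^2 dt over the signal duration
= 10^2 * 22 = 100 * 22 = 2200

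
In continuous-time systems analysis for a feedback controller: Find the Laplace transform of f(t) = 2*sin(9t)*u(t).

Standard pair: sin(wt)*u(t) <-> w/(s^2+w^2)
With w = 9: L{2*sin(9t)*u(t)} = 18/(s^2+81)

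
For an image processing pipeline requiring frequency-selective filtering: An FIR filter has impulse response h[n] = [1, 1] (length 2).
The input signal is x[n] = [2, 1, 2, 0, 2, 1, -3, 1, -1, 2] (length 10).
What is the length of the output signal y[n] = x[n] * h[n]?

For linear convolution, the output length is:
len(y) = len(x) + len(h) - 1 = 10 + 2 - 1 = 11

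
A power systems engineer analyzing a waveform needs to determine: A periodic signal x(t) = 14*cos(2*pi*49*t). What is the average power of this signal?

Average power of A*cos(wt) is A^2/2.
P = 14^2 / 2 = 196/2 = 98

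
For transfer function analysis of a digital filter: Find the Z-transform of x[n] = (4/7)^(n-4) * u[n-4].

Time-shifting property: if X(z) = Z{x[n]}, then Z{x[n-d]} = z^(-d) * X(z)
X(z) = z/(z - 4/7) for x[n] = (4/7)^n * u[n]
Z{x[n-4]} = z^(-4) * z/(z - 4/7) = z^(-3)/(z - 4/7)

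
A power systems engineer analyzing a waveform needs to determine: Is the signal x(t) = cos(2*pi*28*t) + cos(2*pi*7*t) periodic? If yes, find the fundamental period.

f1 = 28 Hz, f2 = 7 Hz
Period T1 = 1/28, T2 = 1/7
Ratio T1/T2 = 7/28, which is rational.
The signal is periodic with fundamental period T = 1/GCD(28,7) = 1/7 s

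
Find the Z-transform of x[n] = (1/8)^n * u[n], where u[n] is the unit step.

The Z-transform of a^n * u[n] is z/(z-a) for |z| > |a|.
Here a = 1/8, so X(z) = z/(z - (1/8)) = 8z/(8z - 1)
ROC: |z| > 1/8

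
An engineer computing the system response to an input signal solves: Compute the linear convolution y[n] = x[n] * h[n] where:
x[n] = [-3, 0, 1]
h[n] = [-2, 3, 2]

y[n] = sum_k x[k]*h[n-k]. Output length = len(x) + len(h) - 1 = 3 + 3 - 1 = 5.
y[0] = -3*-2 = 6
y[1] = 0*-2 + -3*3 = -9
y[2] = 1*-2 + 0*3 + -3*2 = -8
y[3] = 1*3 + 0*2 = 3
y[4] = 1*2 = 2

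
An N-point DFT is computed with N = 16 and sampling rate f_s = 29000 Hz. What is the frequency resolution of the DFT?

DFT frequency resolution = f_s / N
= 29000 / 16 = 3625/2 Hz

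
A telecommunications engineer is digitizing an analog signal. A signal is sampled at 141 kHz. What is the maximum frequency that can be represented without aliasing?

The maximum frequency that can be represented without aliasing
is the Nyquist frequency: f_max = f_s / 2 = 141 kHz / 2 = 141/2 kHz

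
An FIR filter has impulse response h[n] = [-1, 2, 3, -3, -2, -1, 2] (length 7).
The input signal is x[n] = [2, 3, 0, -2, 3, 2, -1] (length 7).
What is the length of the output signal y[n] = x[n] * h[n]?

For linear convolution, the output length is:
len(y) = len(x) + len(h) - 1 = 7 + 7 - 1 = 13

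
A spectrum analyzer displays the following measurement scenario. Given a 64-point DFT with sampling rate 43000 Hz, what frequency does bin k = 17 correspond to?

The frequency of DFT bin k is: f_k = k * f_s / N
f_17 = 17 * 43000 / 64 = 91375/8 Hz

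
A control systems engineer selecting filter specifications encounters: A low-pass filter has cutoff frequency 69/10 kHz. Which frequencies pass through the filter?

A low-pass filter passes all frequencies below the cutoff frequency 69/10 kHz and attenuates higher frequencies.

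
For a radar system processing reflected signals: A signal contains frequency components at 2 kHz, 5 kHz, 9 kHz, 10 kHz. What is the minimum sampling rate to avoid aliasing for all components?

The highest frequency component is f_max = 10 kHz.
Nyquist rate = 2 * f_max = 2 * 10 kHz = 20 kHz.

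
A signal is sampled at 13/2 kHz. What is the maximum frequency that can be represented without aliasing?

The maximum frequency that can be represented without aliasing
is the Nyquist frequency: f_max = f_s / 2 = 13/2 kHz / 2 = 13/4 kHz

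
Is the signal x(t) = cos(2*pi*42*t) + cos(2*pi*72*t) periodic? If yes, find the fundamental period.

f1 = 42 Hz, f2 = 72 Hz
Period T1 = 1/42, T2 = 1/72
Ratio T1/T2 = 72/42, which is rational.
The signal is periodic with fundamental period T = 1/GCD(42,72) = 1/6 s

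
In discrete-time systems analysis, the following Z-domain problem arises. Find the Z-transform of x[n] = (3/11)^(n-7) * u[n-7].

Time-shifting property: if X(z) = Z{x[n]}, then Z{x[n-d]} = z^(-d) * X(z)
X(z) = z/(z - 3/11) for x[n] = (3/11)^n * u[n]
Z{x[n-7]} = z^(-7) * z/(z - 3/11) = z^(-6)/(z - 3/11)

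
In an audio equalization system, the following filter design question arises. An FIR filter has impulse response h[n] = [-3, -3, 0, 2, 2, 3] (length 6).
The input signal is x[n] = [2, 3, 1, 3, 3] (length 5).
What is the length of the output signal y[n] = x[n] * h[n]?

For linear convolution, the output length is:
len(y) = len(x) + len(h) - 1 = 5 + 6 - 1 = 10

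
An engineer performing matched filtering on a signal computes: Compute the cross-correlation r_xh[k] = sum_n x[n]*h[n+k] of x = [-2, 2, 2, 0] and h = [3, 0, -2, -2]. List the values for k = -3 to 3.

Both sequences indexed from 0 and zero outside their support.
Lags with overlap: k = -3 to 3.
  r_xh[-3] = x[3]*h[0] = 0
  r_xh[-2] = x[2]*h[0] + x[3]*h[1] = 6
  r_xh[-1] = x[1]*h[0] + x[2]*h[1] + x[3]*h[2] = 6
  r_xh[0] = x[0]*h[0] + x[1]*h[1] + x[2]*h[2] + x[3]*h[3] = -10
  r_xh[1] = x[0]*h[1] + x[1]*h[2] + x[2]*h[3] = -8
  r_xh[2] = x[0]*h[2] + x[1]*h[3] = 0
  r_xh[3] = x[0]*h[3] = 4
r_xh = [0, 6, 6, -10, -8, 0, 4] (for k = -3, ..., 3)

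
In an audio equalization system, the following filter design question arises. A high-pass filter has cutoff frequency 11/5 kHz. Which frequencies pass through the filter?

A high-pass filter passes all frequencies above the cutoff frequency 11/5 kHz and attenuates lower frequencies.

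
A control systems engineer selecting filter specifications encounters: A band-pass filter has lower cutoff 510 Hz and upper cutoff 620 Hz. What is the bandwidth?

Bandwidth = f_high - f_low
= 620 Hz - 510 Hz = 110 Hz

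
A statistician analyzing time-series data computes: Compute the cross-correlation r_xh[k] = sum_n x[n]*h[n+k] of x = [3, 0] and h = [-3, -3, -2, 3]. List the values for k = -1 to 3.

Both sequences indexed from 0 and zero outside their support.
Lags with overlap: k = -1 to 3.
  r_xh[-1] = x[1]*h[0] = 0
  r_xh[0] = x[0]*h[0] + x[1]*h[1] = -9
  r_xh[1] = x[0]*h[1] + x[1]*h[2] = -9
  r_xh[2] = x[0]*h[2] + x[1]*h[3] = -6
  r_xh[3] = x[0]*h[3] = 9
r_xh = [0, -9, -9, -6, 9] (for k = -1, ..., 3)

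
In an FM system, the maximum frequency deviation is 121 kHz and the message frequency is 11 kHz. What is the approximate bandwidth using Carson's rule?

Carson's rule: BW = 2*(delta_f + f_m)
= 2*(121 + 11) kHz = 264 kHz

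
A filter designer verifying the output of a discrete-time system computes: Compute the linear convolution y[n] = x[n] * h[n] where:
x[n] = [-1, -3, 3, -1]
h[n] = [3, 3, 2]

y[n] = sum_k x[k]*h[n-k]. Output length = len(x) + len(h) - 1 = 4 + 3 - 1 = 6.
y[0] = -1*3 = -3
y[1] = -3*3 + -1*3 = -12
y[2] = 3*3 + -3*3 + -1*2 = -2
y[3] = -1*3 + 3*3 + -3*2 = 0
y[4] = -1*3 + 3*2 = 3
y[5] = -1*2 = -2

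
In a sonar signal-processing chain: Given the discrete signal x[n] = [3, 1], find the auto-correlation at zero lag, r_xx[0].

The auto-correlation at zero lag r_xx[0] equals the signal energy.
r_xx[0] = sum of x[n]^2 = 3^2 + 1^2
= 9 + 1 = 10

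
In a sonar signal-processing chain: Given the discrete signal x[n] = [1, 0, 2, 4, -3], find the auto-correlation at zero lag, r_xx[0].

The auto-correlation at zero lag r_xx[0] equals the signal energy.
r_xx[0] = sum of x[n]^2 = 1^2 + 0^2 + 2^2 + 4^2 + (-3)^2
= 1 + 0 + 4 + 16 + 9 = 30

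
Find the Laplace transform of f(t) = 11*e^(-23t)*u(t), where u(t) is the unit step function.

Standard Laplace transform pair:
e^(-at)*u(t) <-> 1/(s+a)
With a = 23: L{11*e^(-23t)*u(t)} = 11/(s+23), ROC: Re(s) > -23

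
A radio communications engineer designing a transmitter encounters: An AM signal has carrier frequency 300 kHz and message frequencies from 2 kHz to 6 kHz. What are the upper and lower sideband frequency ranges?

Upper sideband (USB) = fc + [fm_low, fm_high] = 300 + [2, 6] = [302, 306] kHz
Lower sideband (LSB) = fc - [fm_high, fm_low] = 300 - [6, 2] = [294, 298] kHz
Total occupied spectrum: 294 kHz to 306 kHz (plus carrier at 300 kHz)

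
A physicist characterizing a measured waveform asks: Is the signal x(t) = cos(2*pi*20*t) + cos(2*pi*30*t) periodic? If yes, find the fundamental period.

f1 = 20 Hz, f2 = 30 Hz
Period T1 = 1/20, T2 = 1/30
Ratio T1/T2 = 30/20, which is rational.
The signal is periodic with fundamental period T = 1/GCD(20,30) = 1/10 s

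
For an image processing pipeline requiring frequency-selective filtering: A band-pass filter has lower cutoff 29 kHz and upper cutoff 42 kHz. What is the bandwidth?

Bandwidth = f_high - f_low
= 42 kHz - 29 kHz = 13 kHz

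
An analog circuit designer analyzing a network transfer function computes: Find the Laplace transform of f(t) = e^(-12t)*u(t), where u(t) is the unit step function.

Standard Laplace transform pair:
e^(-at)*u(t) <-> 1/(s+a)
With a = 12: L{e^(-12t)*u(t)} = 1/(s+12), ROC: Re(s) > -12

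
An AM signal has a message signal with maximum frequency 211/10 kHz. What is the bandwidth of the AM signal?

In AM (double-sideband), the bandwidth is twice the message frequency.
BW = 2 * f_m = 2 * 211/10 kHz = 211/5 kHz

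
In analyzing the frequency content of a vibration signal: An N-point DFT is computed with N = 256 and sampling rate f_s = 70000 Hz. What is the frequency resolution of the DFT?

DFT frequency resolution = f_s / N
= 70000 / 256 = 4375/16 Hz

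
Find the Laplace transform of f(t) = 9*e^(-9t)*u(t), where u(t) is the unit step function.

Standard Laplace transform pair:
e^(-at)*u(t) <-> 1/(s+a)
With a = 9: L{9*e^(-9t)*u(t)} = 9/(s+9), ROC: Re(s) > -9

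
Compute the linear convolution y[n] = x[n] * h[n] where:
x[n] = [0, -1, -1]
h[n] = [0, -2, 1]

y[n] = sum_k x[k]*h[n-k]. Output length = len(x) + len(h) - 1 = 3 + 3 - 1 = 5.
y[0] = 0*0 = 0
y[1] = -1*0 + 0*-2 = 0
y[2] = -1*0 + -1*-2 + 0*1 = 2
y[3] = -1*-2 + -1*1 = 1
y[4] = -1*1 = -1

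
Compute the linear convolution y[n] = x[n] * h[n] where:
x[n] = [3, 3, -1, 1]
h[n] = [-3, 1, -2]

y[n] = sum_k x[k]*h[n-k]. Output length = len(x) + len(h) - 1 = 4 + 3 - 1 = 6.
y[0] = 3*-3 = -9
y[1] = 3*-3 + 3*1 = -6
y[2] = -1*-3 + 3*1 + 3*-2 = 0
y[3] = 1*-3 + -1*1 + 3*-2 = -10
y[4] = 1*1 + -1*-2 = 3
y[5] = 1*-2 = -2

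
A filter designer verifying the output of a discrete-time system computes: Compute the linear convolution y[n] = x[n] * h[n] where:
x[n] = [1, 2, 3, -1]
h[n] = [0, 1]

y[n] = sum_k x[k]*h[n-k]. Output length = len(x) + len(h) - 1 = 4 + 2 - 1 = 5.
y[0] = 1*0 = 0
y[1] = 2*0 + 1*1 = 1
y[2] = 3*0 + 2*1 = 2
y[3] = -1*0 + 3*1 = 3
y[4] = -1*1 = -1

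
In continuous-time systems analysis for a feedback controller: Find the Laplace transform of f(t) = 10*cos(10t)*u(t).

Standard pair: cos(wt)*u(t) <-> s/(s^2+w^2)
With w = 10: L{10*cos(10t)*u(t)} = 10s/(s^2+100)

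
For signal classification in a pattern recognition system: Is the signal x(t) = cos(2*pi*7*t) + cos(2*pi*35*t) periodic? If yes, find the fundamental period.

f1 = 7 Hz, f2 = 35 Hz
Period T1 = 1/7, T2 = 1/35
Ratio T1/T2 = 35/7, which is rational.
The signal is periodic with fundamental period T = 1/GCD(7,35) = 1/7 s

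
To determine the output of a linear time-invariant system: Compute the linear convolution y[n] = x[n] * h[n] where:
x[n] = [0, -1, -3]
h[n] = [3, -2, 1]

y[n] = sum_k x[k]*h[n-k]. Output length = len(x) + len(h) - 1 = 3 + 3 - 1 = 5.
y[0] = 0*3 = 0
y[1] = -1*3 + 0*-2 = -3
y[2] = -3*3 + -1*-2 + 0*1 = -7
y[3] = -3*-2 + -1*1 = 5
y[4] = -3*1 = -3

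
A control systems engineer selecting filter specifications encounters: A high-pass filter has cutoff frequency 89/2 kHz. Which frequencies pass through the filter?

A high-pass filter passes all frequencies above the cutoff frequency 89/2 kHz and attenuates lower frequencies.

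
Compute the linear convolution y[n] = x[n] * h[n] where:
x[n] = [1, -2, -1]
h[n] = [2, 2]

y[n] = sum_k x[k]*h[n-k]. Output length = len(x) + len(h) - 1 = 3 + 2 - 1 = 4.
y[0] = 1*2 = 2
y[1] = -2*2 + 1*2 = -2
y[2] = -1*2 + -2*2 = -6
y[3] = -1*2 = -2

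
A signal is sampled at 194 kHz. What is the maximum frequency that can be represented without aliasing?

The maximum frequency that can be represented without aliasing
is the Nyquist frequency: f_max = f_s / 2 = 194 kHz / 2 = 97 kHz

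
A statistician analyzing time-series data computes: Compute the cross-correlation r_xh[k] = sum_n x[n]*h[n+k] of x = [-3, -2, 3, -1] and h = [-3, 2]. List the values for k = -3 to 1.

Both sequences indexed from 0 and zero outside their support.
Lags with overlap: k = -3 to 1.
  r_xh[-3] = x[3]*h[0] = 3
  r_xh[-2] = x[2]*h[0] + x[3]*h[1] = -11
  r_xh[-1] = x[1]*h[0] + x[2]*h[1] = 12
  r_xh[0] = x[0]*h[0] + x[1]*h[1] = 5
  r_xh[1] = x[0]*h[1] = -6
r_xh = [3, -11, 12, 5, -6] (for k = -3, ..., 1)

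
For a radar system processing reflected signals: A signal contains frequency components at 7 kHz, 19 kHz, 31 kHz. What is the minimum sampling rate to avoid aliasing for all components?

The highest frequency component is f_max = 31 kHz.
Nyquist rate = 2 * f_max = 2 * 31 kHz = 62 kHz.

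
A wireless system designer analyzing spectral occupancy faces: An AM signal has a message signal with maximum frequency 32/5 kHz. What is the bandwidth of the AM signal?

In AM (double-sideband), the bandwidth is twice the message frequency.
BW = 2 * f_m = 2 * 32/5 kHz = 64/5 kHz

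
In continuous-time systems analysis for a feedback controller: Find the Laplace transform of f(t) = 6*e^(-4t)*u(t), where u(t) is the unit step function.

Standard Laplace transform pair:
e^(-at)*u(t) <-> 1/(s+a)
With a = 4: L{6*e^(-4t)*u(t)} = 6/(s+4), ROC: Re(s) > -4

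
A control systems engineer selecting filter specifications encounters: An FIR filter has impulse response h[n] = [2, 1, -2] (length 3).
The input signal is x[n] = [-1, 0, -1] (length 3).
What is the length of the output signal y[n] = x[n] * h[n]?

For linear convolution, the output length is:
len(y) = len(x) + len(h) - 1 = 3 + 3 - 1 = 5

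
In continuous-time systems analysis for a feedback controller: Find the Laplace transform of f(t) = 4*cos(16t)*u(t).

Standard pair: cos(wt)*u(t) <-> s/(s^2+w^2)
With w = 16: L{4*cos(16t)*u(t)} = 4s/(s^2+256)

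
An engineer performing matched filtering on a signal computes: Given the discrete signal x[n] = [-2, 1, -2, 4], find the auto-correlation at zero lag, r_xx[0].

The auto-correlation at zero lag r_xx[0] equals the signal energy.
r_xx[0] = sum of x[n]^2 = (-2)^2 + 1^2 + (-2)^2 + 4^2
= 4 + 1 + 4 + 16 = 25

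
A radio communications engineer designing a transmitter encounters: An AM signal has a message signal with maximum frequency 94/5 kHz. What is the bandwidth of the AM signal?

In AM (double-sideband), the bandwidth is twice the message frequency.
BW = 2 * f_m = 2 * 94/5 kHz = 188/5 kHz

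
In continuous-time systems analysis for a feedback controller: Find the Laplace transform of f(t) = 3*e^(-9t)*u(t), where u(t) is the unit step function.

Standard Laplace transform pair:
e^(-at)*u(t) <-> 1/(s+a)
With a = 9: L{3*e^(-9t)*u(t)} = 3/(s+9), ROC: Re(s) > -9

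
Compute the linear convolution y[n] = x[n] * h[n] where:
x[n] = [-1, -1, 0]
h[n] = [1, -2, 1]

y[n] = sum_k x[k]*h[n-k]. Output length = len(x) + len(h) - 1 = 3 + 3 - 1 = 5.
y[0] = -1*1 = -1
y[1] = -1*1 + -1*-2 = 1
y[2] = 0*1 + -1*-2 + -1*1 = 1
y[3] = 0*-2 + -1*1 = -1
y[4] = 0*1 = 0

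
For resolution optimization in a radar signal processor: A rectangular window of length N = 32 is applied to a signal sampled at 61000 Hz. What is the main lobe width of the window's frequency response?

For a rectangular window of length N,
the main lobe width in frequency is 2*f_s/N.
= 2*61000/32 = 7625/2 Hz
This determines the minimum frequency separation for resolving two sinusoids.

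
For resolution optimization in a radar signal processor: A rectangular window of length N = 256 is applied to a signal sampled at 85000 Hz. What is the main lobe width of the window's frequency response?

For a rectangular window of length N,
the main lobe width in frequency is 2*f_s/N.
= 2*85000/256 = 10625/16 Hz
This determines the minimum frequency separation for resolving two sinusoids.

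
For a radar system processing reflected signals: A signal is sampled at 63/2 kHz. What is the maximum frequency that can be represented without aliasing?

The maximum frequency that can be represented without aliasing
is the Nyquist frequency: f_max = f_s / 2 = 63/2 kHz / 2 = 63/4 kHz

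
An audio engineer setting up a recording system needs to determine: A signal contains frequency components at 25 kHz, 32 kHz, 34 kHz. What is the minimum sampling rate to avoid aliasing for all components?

The highest frequency component is f_max = 34 kHz.
Nyquist rate = 2 * f_max = 2 * 34 kHz = 68 kHz.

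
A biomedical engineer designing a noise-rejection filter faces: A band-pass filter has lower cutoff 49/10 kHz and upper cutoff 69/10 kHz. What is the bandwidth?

Bandwidth = f_high - f_low
= 69/10 kHz - 49/10 kHz = 2 kHz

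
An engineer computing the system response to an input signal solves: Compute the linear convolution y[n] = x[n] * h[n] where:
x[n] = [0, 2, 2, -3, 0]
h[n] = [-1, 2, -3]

y[n] = sum_k x[k]*h[n-k]. Output length = len(x) + len(h) - 1 = 5 + 3 - 1 = 7.
y[0] = 0*-1 = 0
y[1] = 2*-1 + 0*2 = -2
y[2] = 2*-1 + 2*2 + 0*-3 = 2
y[3] = -3*-1 + 2*2 + 2*-3 = 1
y[4] = 0*-1 + -3*2 + 2*-3 = -12
y[5] = 0*2 + -3*-3 = 9
y[6] = 0*-3 = 0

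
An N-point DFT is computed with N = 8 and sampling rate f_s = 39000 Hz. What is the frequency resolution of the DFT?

DFT frequency resolution = f_s / N
= 39000 / 8 = 4875 Hz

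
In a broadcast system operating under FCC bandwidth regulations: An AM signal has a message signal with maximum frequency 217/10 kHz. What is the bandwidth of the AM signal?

In AM (double-sideband), the bandwidth is twice the message frequency.
BW = 2 * f_m = 2 * 217/10 kHz = 217/5 kHz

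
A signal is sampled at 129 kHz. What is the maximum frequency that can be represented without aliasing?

The maximum frequency that can be represented without aliasing
is the Nyquist frequency: f_max = f_s / 2 = 129 kHz / 2 = 129/2 kHz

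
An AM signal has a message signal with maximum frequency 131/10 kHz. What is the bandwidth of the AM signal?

In AM (double-sideband), the bandwidth is twice the message frequency.
BW = 2 * f_m = 2 * 131/10 kHz = 131/5 kHz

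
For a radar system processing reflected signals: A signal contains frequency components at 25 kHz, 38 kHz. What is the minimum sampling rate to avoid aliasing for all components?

The highest frequency component is f_max = 38 kHz.
Nyquist rate = 2 * f_max = 2 * 38 kHz = 76 kHz.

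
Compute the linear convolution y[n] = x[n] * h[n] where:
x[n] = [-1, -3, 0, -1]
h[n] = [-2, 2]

y[n] = sum_k x[k]*h[n-k]. Output length = len(x) + len(h) - 1 = 4 + 2 - 1 = 5.
y[0] = -1*-2 = 2
y[1] = -3*-2 + -1*2 = 4
y[2] = 0*-2 + -3*2 = -6
y[3] = -1*-2 + 0*2 = 2
y[4] = -1*2 = -2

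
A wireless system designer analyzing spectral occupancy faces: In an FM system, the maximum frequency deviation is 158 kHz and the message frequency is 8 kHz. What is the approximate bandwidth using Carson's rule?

Carson's rule: BW = 2*(delta_f + f_m)
= 2*(158 + 8) kHz = 332 kHz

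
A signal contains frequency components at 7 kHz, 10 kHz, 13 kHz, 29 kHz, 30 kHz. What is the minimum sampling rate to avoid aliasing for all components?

The highest frequency component is f_max = 30 kHz.
Nyquist rate = 2 * f_max = 2 * 30 kHz = 60 kHz.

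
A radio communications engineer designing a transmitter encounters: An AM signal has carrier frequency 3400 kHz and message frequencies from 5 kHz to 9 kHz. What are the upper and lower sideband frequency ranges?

Upper sideband (USB) = fc + [fm_low, fm_high] = 3400 + [5, 9] = [3405, 3409] kHz
Lower sideband (LSB) = fc - [fm_high, fm_low] = 3400 - [9, 5] = [3391, 3395] kHz
Total occupied spectrum: 3391 kHz to 3409 kHz (plus carrier at 3400 kHz)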